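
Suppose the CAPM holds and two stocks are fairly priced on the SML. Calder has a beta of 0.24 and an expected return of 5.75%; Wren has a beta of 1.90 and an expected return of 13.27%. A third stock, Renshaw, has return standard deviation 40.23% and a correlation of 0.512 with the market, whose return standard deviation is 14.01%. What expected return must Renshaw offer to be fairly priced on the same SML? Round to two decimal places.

11.32%

MRP = (13.27% − 5.75%) / (1.90 − 0.24) = 4.5301%
R_f = 5.75% − 0.24 × 4.5301% = 4.6628%
β_Renshaw = ρ·σ_i/σ_m = 0.512 × 40.23 / 14.01 = 1.4702
E(R_Renshaw) = R_f + β × MRP = 4.6628% + 1.4702 × 4.5301% = 11.32%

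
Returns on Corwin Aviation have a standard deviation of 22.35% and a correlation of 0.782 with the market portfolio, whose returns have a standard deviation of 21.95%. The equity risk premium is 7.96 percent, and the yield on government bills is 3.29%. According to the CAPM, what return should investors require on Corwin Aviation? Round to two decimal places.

9.63%

β = ρ × σ_i / σ_m = 0.782 × 22.35% / 21.95% = 0.7963
E(R) = 3.29% + 0.7963 × 7.96% = 9.63%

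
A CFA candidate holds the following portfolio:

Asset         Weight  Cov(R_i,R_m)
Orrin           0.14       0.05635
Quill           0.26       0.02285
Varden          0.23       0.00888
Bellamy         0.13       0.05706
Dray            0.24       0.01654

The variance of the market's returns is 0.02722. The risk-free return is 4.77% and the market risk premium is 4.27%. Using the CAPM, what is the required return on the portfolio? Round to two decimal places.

β_Orrin = 0.05635 / 0.02722 = 2.0702
β_Quill = 0.02285 / 0.02722 = 0.8395
β_Varden = 0.00888 / 0.02722 = 0.3262
β_Bellamy = 0.05706 / 0.02722 = 2.0963
β_Dray = 0.01654 / 0.02722 = 0.6076
β_P = Σ w_i β_i = 0.14×2.0702 + 0.26×0.8395 + 0.23×0.3262 + 0.13×2.0963 + 0.24×0.6076 = 1.0015
E(R_P) = R_f + β_P × MRP = 4.77% + 1.0015 × 4.27% = 9.05%

9.05%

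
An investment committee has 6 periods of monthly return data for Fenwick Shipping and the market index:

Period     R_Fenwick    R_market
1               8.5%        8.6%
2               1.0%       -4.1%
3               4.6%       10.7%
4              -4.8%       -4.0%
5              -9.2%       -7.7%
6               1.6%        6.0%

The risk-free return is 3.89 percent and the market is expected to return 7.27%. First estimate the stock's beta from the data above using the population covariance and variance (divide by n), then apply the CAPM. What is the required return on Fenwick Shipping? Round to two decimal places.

6.30%

Mean R_i = (8.5 + 1.0 + 4.6 − 4.8 − 9.2 + 1.6) / 6 = 0.2833%
Mean R_m = (8.6 − 4.1 + 10.7 − 4.0 − 7.7 + 6.0) / 6 = 1.5833%
Σ(R_i − R̄_i)(R_m − R̄_m) = 215.1683  ⇒  Cov = 215.1683 / 6 = 35.8614
Σ(R_m − R̄_m)² = 301.5083  ⇒  Var(R_m) = 301.5083 / 6 = 50.2514
β = Cov / Var(R_m) = 35.8614 / 50.2514 = 0.7136
MRP = 7.27% − 3.89% = 3.38%
E(R) = R_f + β × MRP = 3.89% + 0.7136 × 3.38% = 6.30%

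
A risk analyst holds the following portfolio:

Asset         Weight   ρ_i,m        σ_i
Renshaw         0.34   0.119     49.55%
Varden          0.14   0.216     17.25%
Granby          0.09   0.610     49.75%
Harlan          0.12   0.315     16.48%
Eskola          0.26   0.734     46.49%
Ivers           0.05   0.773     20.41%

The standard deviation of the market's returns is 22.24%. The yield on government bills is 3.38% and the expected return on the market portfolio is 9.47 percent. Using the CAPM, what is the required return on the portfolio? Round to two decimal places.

β_Renshaw = 0.119 × 49.55% / 22.24% = 0.2651
β_Varden = 0.216 × 17.25% / 22.24% = 0.1675
β_Granby = 0.610 × 49.75% / 22.24% = 1.3645
β_Harlan = 0.315 × 16.48% / 22.24% = 0.2334
β_Eskola = 0.734 × 46.49% / 22.24% = 1.5343
β_Ivers = 0.773 × 20.41% / 22.24% = 0.7094
β_P = Σ w_i β_i = 0.34×0.2651 + 0.14×0.1675 + 0.09×1.3645 + 0.12×0.2334 + 0.26×1.5343 + 0.05×0.7094 = 0.6988
MRP = 9.47% − 3.38% = 6.09%
E(R_P) = R_f + β_P × MRP = 3.38% + 0.6988 × 6.09% = 7.64%

7.64%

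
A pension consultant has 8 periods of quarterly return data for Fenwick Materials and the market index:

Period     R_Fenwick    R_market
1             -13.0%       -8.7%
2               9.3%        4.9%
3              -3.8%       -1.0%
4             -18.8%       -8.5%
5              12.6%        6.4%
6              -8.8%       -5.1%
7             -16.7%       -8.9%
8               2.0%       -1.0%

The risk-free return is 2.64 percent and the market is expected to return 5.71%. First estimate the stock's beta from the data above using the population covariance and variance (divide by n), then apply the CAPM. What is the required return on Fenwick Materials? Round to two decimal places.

8.45%

Mean R_i = (-13.0 + 9.3 − 3.8 − 18.8 + 12.6 − 8.8 − 16.7 + 2.0) / 8 = -4.6500%
Mean R_m = (-8.7 + 4.9 − 1.0 − 8.5 + 6.4 − 5.1 − 8.9 − 1.0) / 8 = -2.7375%
Σ(R_i − R̄_i)(R_m − R̄_m) = 492.5850  ⇒  Cov = 492.5850 / 8 = 61.5731
Σ(R_m − R̄_m)² = 260.1788  ⇒  Var(R_m) = 260.1788 / 8 = 32.5224
β = Cov / Var(R_m) = 61.5731 / 32.5224 = 1.8933
MRP = 5.71% − 2.64% = 3.07%
E(R) = R_f + β × MRP = 2.64% + 1.8933 × 3.07% = 8.45%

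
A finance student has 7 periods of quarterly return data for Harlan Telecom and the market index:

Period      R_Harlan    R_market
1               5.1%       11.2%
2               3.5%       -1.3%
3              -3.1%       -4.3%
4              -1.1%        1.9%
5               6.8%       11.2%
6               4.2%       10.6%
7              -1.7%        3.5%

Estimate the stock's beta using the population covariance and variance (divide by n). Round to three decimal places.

Mean R_i = (5.1 + 3.5 − 3.1 − 1.1 + 6.8 + 4.2 − 1.7) / 7 = 1.9571%
Mean R_m = (11.2 − 1.3 − 4.3 + 1.9 + 11.2 + 10.6 + 3.5) / 7 = 4.6857%
Σ(R_i − R̄_i)(R_m − R̄_m) = 114.3457  ⇒  Cov = 114.3457 / 7 = 16.3351
Σ(R_m − R̄_m)² = 245.5886  ⇒  Var(R_m) = 245.5886 / 7 = 35.0841
β = Cov / Var(R_m) = 16.3351 / 35.0841 = 0.4656

0.466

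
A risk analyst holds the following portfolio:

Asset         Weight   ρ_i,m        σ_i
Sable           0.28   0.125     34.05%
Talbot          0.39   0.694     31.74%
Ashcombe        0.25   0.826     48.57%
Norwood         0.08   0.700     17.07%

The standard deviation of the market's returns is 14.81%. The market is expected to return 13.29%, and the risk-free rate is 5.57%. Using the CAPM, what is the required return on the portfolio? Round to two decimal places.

16.40%

β_Sable = 0.125 × 34.05% / 14.81% = 0.2874
β_Talbot = 0.694 × 31.74% / 14.81% = 1.4873
β_Ashcombe = 0.826 × 48.57% / 14.81% = 2.7089
β_Norwood = 0.700 × 17.07% / 14.81% = 0.8068
β_P = Σ w_i β_i = 0.28×0.2874 + 0.39×1.4873 + 0.25×2.7089 + 0.08×0.8068 = 1.4023
MRP = 13.29% − 5.57% = 7.72%
E(R_P) = R_f + β_P × MRP = 5.57% + 1.4023 × 7.72% = 16.40%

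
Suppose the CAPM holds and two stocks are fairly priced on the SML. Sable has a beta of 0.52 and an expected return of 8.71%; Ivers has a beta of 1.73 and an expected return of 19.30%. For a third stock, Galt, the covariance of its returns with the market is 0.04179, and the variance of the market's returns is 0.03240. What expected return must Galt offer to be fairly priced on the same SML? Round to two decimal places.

15.45%

MRP = (19.30% − 8.71%) / (1.73 − 0.52) = 8.7521%
R_f = 8.71% − 0.52 × 8.7521% = 4.1589%
β_Galt = Cov / Var(R_m) = 0.04179 / 0.03240 = 1.2898
E(R_Galt) = R_f + β × MRP = 4.1589% + 1.2898 × 8.7521% = 15.45%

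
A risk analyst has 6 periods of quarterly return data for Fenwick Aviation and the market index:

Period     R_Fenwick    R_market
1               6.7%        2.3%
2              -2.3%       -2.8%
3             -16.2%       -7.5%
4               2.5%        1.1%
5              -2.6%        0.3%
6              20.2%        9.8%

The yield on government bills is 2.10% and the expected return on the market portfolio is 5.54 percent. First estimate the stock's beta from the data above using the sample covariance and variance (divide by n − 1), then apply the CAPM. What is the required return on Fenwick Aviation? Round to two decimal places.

9.16%

Mean R_i = (6.7 − 2.3 − 16.2 + 2.5 − 2.6 + 20.2) / 6 = 1.3833%
Mean R_m = (2.3 − 2.8 − 7.5 + 1.1 + 0.3 + 9.8) / 6 = 0.5333%
Σ(R_i − R̄_i)(R_m − R̄_m) = 338.8533  ⇒  Cov = 338.8533 / 5 = 67.7707
Σ(R_m − R̄_m)² = 165.0133  ⇒  Var(R_m) = 165.0133 / 5 = 33.0027
β = Cov / Var(R_m) = 67.7707 / 33.0027 = 2.0535
MRP = 5.54% − 2.10% = 3.44%
E(R) = R_f + β × MRP = 2.10% + 2.0535 × 3.44% = 9.16%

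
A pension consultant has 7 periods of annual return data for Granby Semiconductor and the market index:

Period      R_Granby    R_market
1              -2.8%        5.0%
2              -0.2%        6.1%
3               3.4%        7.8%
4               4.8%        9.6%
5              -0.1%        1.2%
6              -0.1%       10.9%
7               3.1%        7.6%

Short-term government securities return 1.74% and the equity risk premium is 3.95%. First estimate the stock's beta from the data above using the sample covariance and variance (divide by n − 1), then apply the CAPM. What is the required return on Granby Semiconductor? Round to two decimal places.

Mean R_i = (-2.8 − 0.2 + 3.4 + 4.8 − 0.1 − 0.1 + 3.1) / 7 = 1.1571%
Mean R_m = (5.0 + 6.1 + 7.8 + 9.6 + 1.2 + 10.9 + 7.6) / 7 = 6.8857%
Σ(R_i − R̄_i)(R_m − R̄_m) = 23.9557  ⇒  Cov = 23.9557 / 6 = 3.9926
Σ(R_m − R̄_m)² = 61.3286  ⇒  Var(R_m) = 61.3286 / 6 = 10.2214
β = Cov / Var(R_m) = 3.9926 / 10.2214 = 0.3906
E(R) = R_f + β × MRP = 1.74% + 0.3906 × 3.95% = 3.28%

3.28%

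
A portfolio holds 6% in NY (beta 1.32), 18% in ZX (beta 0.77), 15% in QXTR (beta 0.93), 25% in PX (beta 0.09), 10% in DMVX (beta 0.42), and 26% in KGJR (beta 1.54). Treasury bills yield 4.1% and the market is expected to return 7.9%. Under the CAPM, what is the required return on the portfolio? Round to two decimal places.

β_P = Σ w_i β_i = 0.06×1.32 + 0.18×0.77 + 0.15×0.93 + 0.25×0.09 + 0.10×0.42 + 0.26×1.54 = 0.8222
MRP = 7.9% − 4.1% = 3.80%
E(R_P) = R_f + β_P × MRP = 4.1% + 0.8222 × 3.8% = 7.22%

7.22%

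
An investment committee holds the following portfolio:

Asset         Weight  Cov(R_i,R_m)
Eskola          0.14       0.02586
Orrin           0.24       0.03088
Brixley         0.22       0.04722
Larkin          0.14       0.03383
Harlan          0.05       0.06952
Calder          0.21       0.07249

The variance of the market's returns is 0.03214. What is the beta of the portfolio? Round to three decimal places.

1.396

β_Eskola = 0.02586 / 0.03214 = 0.8046
β_Orrin = 0.03088 / 0.03214 = 0.9608
β_Brixley = 0.04722 / 0.03214 = 1.4692
β_Larkin = 0.03383 / 0.03214 = 1.0526
β_Harlan = 0.06952 / 0.03214 = 2.1630
β_Calder = 0.07249 / 0.03214 = 2.2554
β_P = Σ w_i β_i = 0.14×0.8046 + 0.24×0.9608 + 0.22×1.4692 + 0.14×1.0526 + 0.05×2.1630 + 0.21×2.2554 = 1.3956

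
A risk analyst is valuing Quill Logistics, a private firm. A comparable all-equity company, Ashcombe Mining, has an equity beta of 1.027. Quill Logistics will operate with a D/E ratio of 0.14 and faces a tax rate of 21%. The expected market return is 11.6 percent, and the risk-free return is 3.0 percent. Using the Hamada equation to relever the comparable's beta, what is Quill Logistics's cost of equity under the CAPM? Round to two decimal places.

12.81%

β_L = β_U × [1 + (1 − t)(D/E)] = 1.027 × [1 + (1 − 0.21) × 0.14]
    = 1.027 × [1 + 0.79 × 0.14] = 1.027 × 1.1106 = 1.1406
MRP = 11.6% − 3.0% = 8.60%
E(R) = R_f + β_L × MRP = 3.0% + 1.1406 × 8.6% = 12.81%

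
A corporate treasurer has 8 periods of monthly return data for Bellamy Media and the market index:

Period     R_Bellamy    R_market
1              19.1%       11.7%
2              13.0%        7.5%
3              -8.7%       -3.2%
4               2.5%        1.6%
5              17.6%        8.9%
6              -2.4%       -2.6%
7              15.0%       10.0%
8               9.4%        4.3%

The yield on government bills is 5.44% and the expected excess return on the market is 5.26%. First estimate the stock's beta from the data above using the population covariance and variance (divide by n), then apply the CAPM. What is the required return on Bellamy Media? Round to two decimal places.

14.51%

Mean R_i = (19.1 + 13.0 − 8.7 + 2.5 + 17.6 − 2.4 + 15.0 + 9.4) / 8 = 8.1875%
Mean R_m = (11.7 + 7.5 − 3.2 + 1.6 + 8.9 − 2.6 + 10.0 + 4.3) / 8 = 4.7750%
Σ(R_i − R̄_i)(R_m − R̄_m) = 393.3475  ⇒  Cov = 393.3475 / 8 = 49.1684
Σ(R_m − R̄_m)² = 227.9950  ⇒  Var(R_m) = 227.9950 / 8 = 28.4994
β = Cov / Var(R_m) = 49.1684 / 28.4994 = 1.7252
E(R) = R_f + β × MRP = 5.44% + 1.7252 × 5.26% = 14.51%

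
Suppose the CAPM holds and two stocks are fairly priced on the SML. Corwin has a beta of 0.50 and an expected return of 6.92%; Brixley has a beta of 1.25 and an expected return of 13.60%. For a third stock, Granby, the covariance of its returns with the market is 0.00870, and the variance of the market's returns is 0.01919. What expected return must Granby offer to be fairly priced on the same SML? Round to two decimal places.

MRP = (13.60% − 6.92%) / (1.25 − 0.50) = 8.9067%
R_f = 6.92% − 0.50 × 8.9067% = 2.4667%
β_Granby = Cov / Var(R_m) = 0.00870 / 0.01919 = 0.4534
E(R_Granby) = R_f + β × MRP = 2.4667% + 0.4534 × 8.9067% = 6.50%

6.50%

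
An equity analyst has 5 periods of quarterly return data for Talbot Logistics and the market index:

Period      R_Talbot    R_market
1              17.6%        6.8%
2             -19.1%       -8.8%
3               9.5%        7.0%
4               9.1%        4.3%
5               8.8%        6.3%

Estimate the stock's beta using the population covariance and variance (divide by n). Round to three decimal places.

Mean R_i = (17.6 − 19.1 + 9.5 + 9.1 + 8.8) / 5 = 5.1800%
Mean R_m = (6.8 − 8.8 + 7.0 + 4.3 + 6.3) / 5 = 3.1200%
Σ(R_i − R̄_i)(R_m − R̄_m) = 368.0220  ⇒  Cov = 368.0220 / 5 = 73.6044
Σ(R_m − R̄_m)² = 182.1880  ⇒  Var(R_m) = 182.1880 / 5 = 36.4376
β = Cov / Var(R_m) = 73.6044 / 36.4376 = 2.0200

2.020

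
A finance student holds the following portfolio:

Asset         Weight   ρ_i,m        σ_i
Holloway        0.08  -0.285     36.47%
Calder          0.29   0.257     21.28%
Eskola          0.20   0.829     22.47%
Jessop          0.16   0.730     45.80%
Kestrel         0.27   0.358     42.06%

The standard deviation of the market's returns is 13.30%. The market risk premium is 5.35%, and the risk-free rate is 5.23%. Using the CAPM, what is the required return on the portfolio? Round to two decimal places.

10.82%

β_Holloway = -0.285 × 36.47% / 13.30% = -0.7815
β_Calder = 0.257 × 21.28% / 13.30% = 0.4112
β_Eskola = 0.829 × 22.47% / 13.30% = 1.4006
β_Jessop = 0.730 × 45.80% / 13.30% = 2.5138
β_Kestrel = 0.358 × 42.06% / 13.30% = 1.1321
β_P = Σ w_i β_i = 0.08×-0.7815 + 0.29×0.4112 + 0.20×1.4006 + 0.16×2.5138 + 0.27×1.1321 = 1.0447
E(R_P) = R_f + β_P × MRP = 5.23% + 1.0447 × 5.35% = 10.82%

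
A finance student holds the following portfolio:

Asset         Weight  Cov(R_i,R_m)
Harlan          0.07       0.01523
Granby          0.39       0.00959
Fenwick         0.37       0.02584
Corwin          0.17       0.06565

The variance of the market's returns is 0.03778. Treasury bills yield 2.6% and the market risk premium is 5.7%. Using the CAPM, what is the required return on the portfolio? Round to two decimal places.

6.45%

β_Harlan = 0.01523 / 0.03778 = 0.4031
β_Granby = 0.00959 / 0.03778 = 0.2538
β_Fenwick = 0.02584 / 0.03778 = 0.6840
β_Corwin = 0.06565 / 0.03778 = 1.7377
β_P = Σ w_i β_i = 0.07×0.4031 + 0.39×0.2538 + 0.37×0.6840 + 0.17×1.7377 = 0.6757
E(R_P) = R_f + β_P × MRP = 2.6% + 0.6757 × 5.7% = 6.45%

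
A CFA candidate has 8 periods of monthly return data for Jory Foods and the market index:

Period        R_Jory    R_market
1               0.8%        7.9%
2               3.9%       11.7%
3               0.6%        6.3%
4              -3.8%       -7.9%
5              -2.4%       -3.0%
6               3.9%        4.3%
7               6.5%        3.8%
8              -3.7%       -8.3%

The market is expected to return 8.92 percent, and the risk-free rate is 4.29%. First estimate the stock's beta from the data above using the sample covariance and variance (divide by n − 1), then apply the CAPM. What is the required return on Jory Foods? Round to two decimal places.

6.15%

Mean R_i = (0.8 + 3.9 + 0.6 − 3.8 − 2.4 + 3.9 + 6.5 − 3.7) / 8 = 0.7250%
Mean R_m = (7.9 + 11.7 + 6.3 − 7.9 − 3.0 + 4.3 + 3.8 − 8.3) / 8 = 1.8500%
Σ(R_i − R̄_i)(R_m − R̄_m) = 154.4000  ⇒  Cov = 154.4000 / 7 = 22.0571
Σ(R_m − R̄_m)² = 384.8400  ⇒  Var(R_m) = 384.8400 / 7 = 54.9771
β = Cov / Var(R_m) = 22.0571 / 54.9771 = 0.4012
MRP = 8.92% − 4.29% = 4.63%
E(R) = R_f + β × MRP = 4.29% + 0.4012 × 4.63% = 6.15%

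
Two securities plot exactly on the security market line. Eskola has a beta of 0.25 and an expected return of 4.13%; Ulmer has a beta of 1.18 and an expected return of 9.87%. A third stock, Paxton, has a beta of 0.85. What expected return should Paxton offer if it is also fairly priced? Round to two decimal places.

7.83%

MRP (SML slope) = (9.87% − 4.13%) / (1.18 − 0.25) = 5.74% / 0.93 = 6.1720%
R_f (intercept) = 4.13% − 0.25 × 6.1720% = 2.5870%
E(R_Paxton) = R_f + β × MRP = 2.5870% + 0.85 × 6.1720% = 7.83%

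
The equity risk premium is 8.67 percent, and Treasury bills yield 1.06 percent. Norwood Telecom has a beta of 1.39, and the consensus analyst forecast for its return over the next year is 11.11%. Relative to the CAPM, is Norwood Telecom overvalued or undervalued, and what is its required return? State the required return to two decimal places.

Required return = R_f + β·MRP = 1.06% + 1.39 × 8.67% = 13.11%
Forecast 11.11% < required 13.11% → the stock plots below the SML → overvalued.

Overvalued; required return 13.11%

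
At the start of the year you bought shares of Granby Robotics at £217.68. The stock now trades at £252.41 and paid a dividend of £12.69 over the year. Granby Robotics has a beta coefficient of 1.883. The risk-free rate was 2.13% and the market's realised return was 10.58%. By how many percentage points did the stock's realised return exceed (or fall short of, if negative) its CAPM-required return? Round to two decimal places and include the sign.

+3.74%

Realised HPR = (P1 + D1 − P0) / P0 = (252.41 + 12.69 − 217.68) / 217.68 = 47.42 / 217.68 = 21.7843%
MRP = 10.58% − 2.13% = 8.45%
CAPM required = R_f + β·MRP = 2.13% + 1.883 × 8.45% = 18.04135%
α = realised − required = 21.7843% − 18.04135% = +3.74%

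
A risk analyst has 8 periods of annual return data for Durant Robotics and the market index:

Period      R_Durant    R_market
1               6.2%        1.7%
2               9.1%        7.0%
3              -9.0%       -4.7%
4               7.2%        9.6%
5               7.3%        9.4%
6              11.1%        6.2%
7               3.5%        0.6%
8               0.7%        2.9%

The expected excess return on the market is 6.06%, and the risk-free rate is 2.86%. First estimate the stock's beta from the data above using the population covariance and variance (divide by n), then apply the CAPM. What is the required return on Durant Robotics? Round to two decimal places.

Mean R_i = (6.2 + 9.1 − 9.0 + 7.2 + 7.3 + 11.1 + 3.5 + 0.7) / 8 = 4.5125%
Mean R_m = (1.7 + 7.0 − 4.7 + 9.6 + 9.4 + 6.2 + 0.6 + 2.9) / 8 = 4.0875%
Σ(R_i − R̄_i)(R_m − R̄_m) = 179.6713  ⇒  Cov = 179.6713 / 8 = 22.4589
Σ(R_m − R̄_m)² = 168.0488  ⇒  Var(R_m) = 168.0488 / 8 = 21.0061
β = Cov / Var(R_m) = 22.4589 / 21.0061 = 1.0692
E(R) = R_f + β × MRP = 2.86% + 1.0692 × 6.06% = 9.34%

9.34%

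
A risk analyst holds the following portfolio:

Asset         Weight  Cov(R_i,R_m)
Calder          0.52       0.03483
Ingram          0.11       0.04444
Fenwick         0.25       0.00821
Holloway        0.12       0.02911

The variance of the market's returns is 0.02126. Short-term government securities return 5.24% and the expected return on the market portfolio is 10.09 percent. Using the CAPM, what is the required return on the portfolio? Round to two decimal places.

11.75%

β_Calder = 0.03483 / 0.02126 = 1.6383
β_Ingram = 0.04444 / 0.02126 = 2.0903
β_Fenwick = 0.00821 / 0.02126 = 0.3862
β_Holloway = 0.02911 / 0.02126 = 1.3692
β_P = Σ w_i β_i = 0.52×1.6383 + 0.11×2.0903 + 0.25×0.3862 + 0.12×1.3692 = 1.3427
MRP = 10.09% − 5.24% = 4.85%
E(R_P) = R_f + β_P × MRP = 5.24% + 1.3427 × 4.85% = 11.75%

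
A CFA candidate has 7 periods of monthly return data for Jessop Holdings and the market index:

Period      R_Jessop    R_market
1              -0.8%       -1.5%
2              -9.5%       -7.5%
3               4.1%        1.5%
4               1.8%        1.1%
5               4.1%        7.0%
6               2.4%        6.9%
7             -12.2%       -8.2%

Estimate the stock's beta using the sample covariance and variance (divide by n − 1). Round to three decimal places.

Mean R_i = (-0.8 − 9.5 + 4.1 + 1.8 + 4.1 + 2.4 − 12.2) / 7 = -1.4429%
Mean R_m = (-1.5 − 7.5 + 1.5 + 1.1 + 7.0 + 6.9 − 8.2) / 7 = -0.1000%
Σ(R_i − R̄_i)(R_m − R̄_m) = 224.8700  ⇒  Cov = 224.8700 / 6 = 37.4783
Σ(R_m − R̄_m)² = 225.7400  ⇒  Var(R_m) = 225.7400 / 6 = 37.6233
β = Cov / Var(R_m) = 37.4783 / 37.6233 = 0.9961

0.996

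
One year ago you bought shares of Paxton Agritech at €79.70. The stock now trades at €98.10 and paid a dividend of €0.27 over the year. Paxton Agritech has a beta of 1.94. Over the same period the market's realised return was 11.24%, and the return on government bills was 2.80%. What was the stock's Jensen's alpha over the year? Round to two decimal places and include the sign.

Realised HPR = (P1 + D1 − P0) / P0 = (98.10 + 0.27 − 79.70) / 79.70 = 18.67 / 79.70 = 23.4253%
MRP = 11.24% − 2.80% = 8.44%
CAPM required = R_f + β·MRP = 2.80% + 1.94 × 8.44% = 19.1736%
α = realised − required = 23.4253% − 19.1736% = +4.25%

+4.25%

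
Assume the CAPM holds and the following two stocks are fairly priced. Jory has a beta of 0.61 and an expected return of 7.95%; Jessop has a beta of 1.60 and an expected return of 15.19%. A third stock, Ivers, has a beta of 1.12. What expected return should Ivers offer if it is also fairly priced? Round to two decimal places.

11.68%

MRP (SML slope) = (15.19% − 7.95%) / (1.60 − 0.61) = 7.24% / 0.99 = 7.3131%
R_f (intercept) = 7.95% − 0.61 × 7.3131% = 3.4890%
E(R_Ivers) = R_f + β × MRP = 3.4890% + 1.12 × 7.3131% = 11.68%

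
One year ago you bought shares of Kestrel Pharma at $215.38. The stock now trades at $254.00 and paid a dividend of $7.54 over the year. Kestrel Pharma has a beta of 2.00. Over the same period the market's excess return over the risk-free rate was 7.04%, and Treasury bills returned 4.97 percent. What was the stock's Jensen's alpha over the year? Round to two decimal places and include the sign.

Realised HPR = (P1 + D1 − P0) / P0 = (254.00 + 7.54 − 215.38) / 215.38 = 46.16 / 215.38 = 21.4319%
CAPM required = R_f + β·MRP = 4.97% + 2.00 × 7.04% = 19.0500%
α = realised − required = 21.4319% − 19.0500% = +2.38%

+2.38%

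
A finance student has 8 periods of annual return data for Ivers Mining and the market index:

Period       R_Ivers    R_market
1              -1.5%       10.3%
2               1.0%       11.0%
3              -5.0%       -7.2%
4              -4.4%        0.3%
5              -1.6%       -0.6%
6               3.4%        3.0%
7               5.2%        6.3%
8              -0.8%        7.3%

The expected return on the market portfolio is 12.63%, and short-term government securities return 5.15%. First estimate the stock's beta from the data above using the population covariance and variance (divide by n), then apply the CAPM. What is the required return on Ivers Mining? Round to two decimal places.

7.47%

Mean R_i = (-1.5 + 1.0 − 5.0 − 4.4 − 1.6 + 3.4 + 5.2 − 0.8) / 8 = -0.4625%
Mean R_m = (10.3 + 11.0 − 7.2 + 0.3 − 0.6 + 3.0 + 6.3 + 7.3) / 8 = 3.8000%
Σ(R_i − R̄_i)(R_m − R̄_m) = 82.3700  ⇒  Cov = 82.3700 / 8 = 10.2963
Σ(R_m − R̄_m)² = 265.8400  ⇒  Var(R_m) = 265.8400 / 8 = 33.2300
β = Cov / Var(R_m) = 10.2963 / 33.2300 = 0.3098
MRP = 12.63% − 5.15% = 7.48%
E(R) = R_f + β × MRP = 5.15% + 0.3098 × 7.48% = 7.47%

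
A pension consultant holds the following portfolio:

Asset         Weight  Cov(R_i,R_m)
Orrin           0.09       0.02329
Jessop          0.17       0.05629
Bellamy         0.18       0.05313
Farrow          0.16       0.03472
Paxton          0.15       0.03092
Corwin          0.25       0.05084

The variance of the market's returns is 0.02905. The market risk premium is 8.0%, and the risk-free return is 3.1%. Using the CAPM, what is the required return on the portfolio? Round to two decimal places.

β_Orrin = 0.02329 / 0.02905 = 0.8017
β_Jessop = 0.05629 / 0.02905 = 1.9377
β_Bellamy = 0.05313 / 0.02905 = 1.8289
β_Farrow = 0.03472 / 0.02905 = 1.1952
β_Paxton = 0.03092 / 0.02905 = 1.0644
β_Corwin = 0.05084 / 0.02905 = 1.7501
β_P = Σ w_i β_i = 0.09×0.8017 + 0.17×1.9377 + 0.18×1.8289 + 0.16×1.1952 + 0.15×1.0644 + 0.25×1.7501 = 1.5192
E(R_P) = R_f + β_P × MRP = 3.1% + 1.5192 × 8.0% = 15.25%

15.25%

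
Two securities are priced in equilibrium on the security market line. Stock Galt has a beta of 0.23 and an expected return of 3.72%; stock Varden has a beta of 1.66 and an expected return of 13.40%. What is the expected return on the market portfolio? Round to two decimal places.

8.93%

Both satisfy E(R) = R_f + β·MRP, so the slope of the SML is
MRP = (13.40% − 3.72%) / (1.66 − 0.23) = 9.68% / 1.43 = 6.7692%
R_f = E(R_Galt) − β_Galt·MRP = 3.72% − 0.23 × 6.7692% = 2.1631%
E(R_m) = R_f + MRP = 2.1631% + 6.7692% = 8.93%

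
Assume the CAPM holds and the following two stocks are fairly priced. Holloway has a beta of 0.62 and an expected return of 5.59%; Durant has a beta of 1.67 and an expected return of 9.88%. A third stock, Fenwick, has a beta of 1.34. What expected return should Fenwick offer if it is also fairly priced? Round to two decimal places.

MRP (SML slope) = (9.88% − 5.59%) / (1.67 − 0.62) = 4.29% / 1.05 = 4.0857%
R_f (intercept) = 5.59% − 0.62 × 4.0857% = 3.0569%
E(R_Fenwick) = R_f + β × MRP = 3.0569% + 1.34 × 4.0857% = 8.53%

8.53%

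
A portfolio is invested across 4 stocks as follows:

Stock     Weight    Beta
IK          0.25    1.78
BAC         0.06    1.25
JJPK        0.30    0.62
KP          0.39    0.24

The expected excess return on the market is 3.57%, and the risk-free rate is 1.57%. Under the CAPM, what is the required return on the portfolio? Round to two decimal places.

β_P = Σ w_i β_i = 0.25×1.78 + 0.06×1.25 + 0.30×0.62 + 0.39×0.24 = 0.7996
E(R_P) = R_f + β_P × MRP = 1.57% + 0.7996 × 3.57% = 4.42%

4.42%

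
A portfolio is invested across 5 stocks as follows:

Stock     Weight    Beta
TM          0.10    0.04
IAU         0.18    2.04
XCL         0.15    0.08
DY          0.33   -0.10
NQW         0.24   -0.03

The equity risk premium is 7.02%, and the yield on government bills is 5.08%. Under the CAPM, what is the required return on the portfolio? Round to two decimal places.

β_P = Σ w_i β_i = 0.10×0.04 + 0.18×2.04 + 0.15×0.08 + 0.33×-0.10 + 0.24×-0.03 = 0.3430
E(R_P) = R_f + β_P × MRP = 5.08% + 0.3430 × 7.02% = 7.49%

7.49%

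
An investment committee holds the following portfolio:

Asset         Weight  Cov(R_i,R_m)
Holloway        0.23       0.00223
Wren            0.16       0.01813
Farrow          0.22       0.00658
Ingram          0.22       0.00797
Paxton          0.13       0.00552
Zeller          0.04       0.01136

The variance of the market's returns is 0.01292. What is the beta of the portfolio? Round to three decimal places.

β_Holloway = 0.00223 / 0.01292 = 0.1726
β_Wren = 0.01813 / 0.01292 = 1.4033
β_Farrow = 0.00658 / 0.01292 = 0.5093
β_Ingram = 0.00797 / 0.01292 = 0.6169
β_Paxton = 0.00552 / 0.01292 = 0.4272
β_Zeller = 0.01136 / 0.01292 = 0.8793
β_P = Σ w_i β_i = 0.23×0.1726 + 0.16×1.4033 + 0.22×0.5093 + 0.22×0.6169 + 0.13×0.4272 + 0.04×0.8793 = 0.6027

0.603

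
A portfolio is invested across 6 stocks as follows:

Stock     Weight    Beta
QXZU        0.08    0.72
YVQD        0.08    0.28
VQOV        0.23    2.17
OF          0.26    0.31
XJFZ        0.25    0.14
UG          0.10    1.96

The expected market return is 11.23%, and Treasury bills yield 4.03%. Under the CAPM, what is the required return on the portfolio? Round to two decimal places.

β_P = Σ w_i β_i = 0.08×0.72 + 0.08×0.28 + 0.23×2.17 + 0.26×0.31 + 0.25×0.14 + 0.10×1.96 = 0.8907
MRP = 11.23% − 4.03% = 7.20%
E(R_P) = R_f + β_P × MRP = 4.03% + 0.8907 × 7.20% = 10.44%

10.44%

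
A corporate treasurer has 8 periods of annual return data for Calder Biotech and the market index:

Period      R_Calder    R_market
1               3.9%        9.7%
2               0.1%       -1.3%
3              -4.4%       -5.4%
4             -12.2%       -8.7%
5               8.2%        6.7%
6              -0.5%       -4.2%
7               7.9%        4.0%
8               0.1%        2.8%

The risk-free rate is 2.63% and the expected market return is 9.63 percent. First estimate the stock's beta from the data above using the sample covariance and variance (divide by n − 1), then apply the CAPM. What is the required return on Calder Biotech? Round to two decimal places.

8.89%

Mean R_i = (3.9 + 0.1 − 4.4 − 12.2 + 8.2 − 0.5 + 7.9 + 0.1) / 8 = 0.3875%
Mean R_m = (9.7 − 1.3 − 5.4 − 8.7 + 6.7 − 4.2 + 4.0 + 2.8) / 8 = 0.4500%
Σ(R_i − R̄_i)(R_m − R̄_m) = 255.1250  ⇒  Cov = 255.1250 / 7 = 36.4464
Σ(R_m − R̄_m)² = 285.3800  ⇒  Var(R_m) = 285.3800 / 7 = 40.7686
β = Cov / Var(R_m) = 36.4464 / 40.7686 = 0.8940
MRP = 9.63% − 2.63% = 7.00%
E(R) = R_f + β × MRP = 2.63% + 0.8940 × 7.00% = 8.89%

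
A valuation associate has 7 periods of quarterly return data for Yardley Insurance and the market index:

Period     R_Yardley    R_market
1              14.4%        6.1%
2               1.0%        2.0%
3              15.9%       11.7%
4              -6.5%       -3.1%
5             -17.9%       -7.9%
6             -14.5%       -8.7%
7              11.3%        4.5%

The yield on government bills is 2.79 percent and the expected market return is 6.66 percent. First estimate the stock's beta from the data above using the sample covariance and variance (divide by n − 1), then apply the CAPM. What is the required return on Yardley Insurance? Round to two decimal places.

Mean R_i = (14.4 + 1.0 + 15.9 − 6.5 − 17.9 − 14.5 + 11.3) / 7 = 0.5286%
Mean R_m = (6.1 + 2.0 + 11.7 − 3.1 − 7.9 − 8.7 + 4.5) / 7 = 0.6571%
Σ(R_i − R̄_i)(R_m − R̄_m) = 611.9986  ⇒  Cov = 611.9986 / 6 = 101.9998
Σ(R_m − R̄_m)² = 343.0371  ⇒  Var(R_m) = 343.0371 / 6 = 57.1729
β = Cov / Var(R_m) = 101.9998 / 57.1729 = 1.7841
MRP = 6.66% − 2.79% = 3.87%
E(R) = R_f + β × MRP = 2.79% + 1.7841 × 3.87% = 9.69%

9.69%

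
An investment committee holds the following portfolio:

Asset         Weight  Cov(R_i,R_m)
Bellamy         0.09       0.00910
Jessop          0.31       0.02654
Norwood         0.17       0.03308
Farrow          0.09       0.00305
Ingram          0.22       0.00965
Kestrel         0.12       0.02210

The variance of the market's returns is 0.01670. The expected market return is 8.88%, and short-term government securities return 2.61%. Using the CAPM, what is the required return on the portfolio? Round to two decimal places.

10.01%

β_Bellamy = 0.00910 / 0.01670 = 0.5449
β_Jessop = 0.02654 / 0.01670 = 1.5892
β_Norwood = 0.03308 / 0.01670 = 1.9808
β_Farrow = 0.00305 / 0.01670 = 0.1826
β_Ingram = 0.00965 / 0.01670 = 0.5778
β_Kestrel = 0.02210 / 0.01670 = 1.3234
β_P = Σ w_i β_i = 0.09×0.5449 + 0.31×1.5892 + 0.17×1.9808 + 0.09×0.1826 + 0.22×0.5778 + 0.12×1.3234 = 1.1808
MRP = 8.88% − 2.61% = 6.27%
E(R_P) = R_f + β_P × MRP = 2.61% + 1.1808 × 6.27% = 10.01%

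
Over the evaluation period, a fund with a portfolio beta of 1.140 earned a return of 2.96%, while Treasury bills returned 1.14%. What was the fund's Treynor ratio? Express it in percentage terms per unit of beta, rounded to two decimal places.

1.60%

Treynor = (R_P − R_f) / β_P = (2.96% − 1.14%) / 1.1400 = 1.82% / 1.1400 = 1.60%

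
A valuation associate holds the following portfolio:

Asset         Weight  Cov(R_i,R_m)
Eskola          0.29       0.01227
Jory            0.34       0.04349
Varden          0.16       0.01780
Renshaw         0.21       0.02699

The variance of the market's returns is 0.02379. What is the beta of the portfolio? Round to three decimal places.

1.129

β_Eskola = 0.01227 / 0.02379 = 0.5158
β_Jory = 0.04349 / 0.02379 = 1.8281
β_Varden = 0.01780 / 0.02379 = 0.7482
β_Renshaw = 0.02699 / 0.02379 = 1.1345
β_P = Σ w_i β_i = 0.29×0.5158 + 0.34×1.8281 + 0.16×0.7482 + 0.21×1.1345 = 1.1291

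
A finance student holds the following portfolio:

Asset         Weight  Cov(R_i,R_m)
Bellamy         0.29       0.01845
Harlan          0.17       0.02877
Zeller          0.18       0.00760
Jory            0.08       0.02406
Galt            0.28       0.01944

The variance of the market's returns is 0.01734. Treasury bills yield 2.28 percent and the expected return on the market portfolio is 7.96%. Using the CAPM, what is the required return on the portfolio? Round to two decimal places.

8.50%

β_Bellamy = 0.01845 / 0.01734 = 1.0640
β_Harlan = 0.02877 / 0.01734 = 1.6592
β_Zeller = 0.00760 / 0.01734 = 0.4383
β_Jory = 0.02406 / 0.01734 = 1.3875
β_Galt = 0.01944 / 0.01734 = 1.1211
β_P = Σ w_i β_i = 0.29×1.0640 + 0.17×1.6592 + 0.18×0.4383 + 0.08×1.3875 + 0.28×1.1211 = 1.0944
MRP = 7.96% − 2.28% = 5.68%
E(R_P) = R_f + β_P × MRP = 2.28% + 1.0944 × 5.68% = 8.50%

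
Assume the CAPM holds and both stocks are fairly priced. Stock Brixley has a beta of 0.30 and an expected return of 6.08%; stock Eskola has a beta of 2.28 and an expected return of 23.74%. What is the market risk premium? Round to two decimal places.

8.92%

Both satisfy E(R) = R_f + β·MRP, so the slope of the SML is
MRP = (23.74% − 6.08%) / (2.28 − 0.30) = 17.66% / 1.98 = 8.9192%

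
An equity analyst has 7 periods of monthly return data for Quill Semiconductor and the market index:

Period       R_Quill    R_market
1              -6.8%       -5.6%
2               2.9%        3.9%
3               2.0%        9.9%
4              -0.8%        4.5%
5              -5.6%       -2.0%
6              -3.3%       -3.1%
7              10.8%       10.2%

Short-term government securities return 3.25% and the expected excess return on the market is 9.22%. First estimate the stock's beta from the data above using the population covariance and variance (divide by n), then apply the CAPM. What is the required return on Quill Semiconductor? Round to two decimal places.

10.99%

Mean R_i = (-6.8 + 2.9 + 2.0 − 0.8 − 5.6 − 3.3 + 10.8) / 7 = -0.1143%
Mean R_m = (-5.6 + 3.9 + 9.9 + 4.5 − 2.0 − 3.1 + 10.2) / 7 = 2.5429%
Σ(R_i − R̄_i)(R_m − R̄_m) = 199.2143  ⇒  Cov = 199.2143 / 7 = 28.4592
Σ(R_m − R̄_m)² = 237.2171  ⇒  Var(R_m) = 237.2171 / 7 = 33.8882
β = Cov / Var(R_m) = 28.4592 / 33.8882 = 0.8398
E(R) = R_f + β × MRP = 3.25% + 0.8398 × 9.22% = 10.99%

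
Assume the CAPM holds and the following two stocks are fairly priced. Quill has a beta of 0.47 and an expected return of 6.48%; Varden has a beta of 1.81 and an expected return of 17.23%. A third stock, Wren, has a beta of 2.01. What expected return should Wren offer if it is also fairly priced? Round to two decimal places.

18.83%

MRP (SML slope) = (17.23% − 6.48%) / (1.81 − 0.47) = 10.75% / 1.34 = 8.0224%
R_f (intercept) = 6.48% − 0.47 × 8.0224% = 2.7095%
E(R_Wren) = R_f + β × MRP = 2.7095% + 2.01 × 8.0224% = 18.83%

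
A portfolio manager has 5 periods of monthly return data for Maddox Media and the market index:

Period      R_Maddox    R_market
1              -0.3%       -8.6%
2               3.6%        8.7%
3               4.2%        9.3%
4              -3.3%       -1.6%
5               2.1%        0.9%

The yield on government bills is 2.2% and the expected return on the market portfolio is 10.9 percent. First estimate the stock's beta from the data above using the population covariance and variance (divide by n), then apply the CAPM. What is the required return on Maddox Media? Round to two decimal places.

4.88%

Mean R_i = (-0.3 + 3.6 + 4.2 − 3.3 + 2.1) / 5 = 1.2600%
Mean R_m = (-8.6 + 8.7 + 9.3 − 1.6 + 0.9) / 5 = 1.7400%
Σ(R_i − R̄_i)(R_m − R̄_m) = 69.1680  ⇒  Cov = 69.1680 / 5 = 13.8336
Σ(R_m − R̄_m)² = 224.3720  ⇒  Var(R_m) = 224.3720 / 5 = 44.8744
β = Cov / Var(R_m) = 13.8336 / 44.8744 = 0.3083
MRP = 10.9% − 2.2% = 8.70%
E(R) = R_f + β × MRP = 2.2% + 0.3083 × 8.7% = 4.88%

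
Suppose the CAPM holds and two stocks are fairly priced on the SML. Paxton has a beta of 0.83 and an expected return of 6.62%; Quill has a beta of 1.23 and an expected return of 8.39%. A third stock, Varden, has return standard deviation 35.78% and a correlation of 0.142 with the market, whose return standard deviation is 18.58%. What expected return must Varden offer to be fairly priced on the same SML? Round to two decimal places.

4.16%

MRP = (8.39% − 6.62%) / (1.23 − 0.83) = 4.4250%
R_f = 6.62% − 0.83 × 4.4250% = 2.9473%
β_Varden = ρ·σ_i/σ_m = 0.142 × 35.78 / 18.58 = 0.2735
E(R_Varden) = R_f + β × MRP = 2.9473% + 0.2735 × 4.4250% = 4.16%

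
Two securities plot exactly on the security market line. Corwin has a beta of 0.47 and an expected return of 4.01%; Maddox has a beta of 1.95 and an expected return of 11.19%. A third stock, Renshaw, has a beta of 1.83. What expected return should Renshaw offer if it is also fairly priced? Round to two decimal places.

10.61%

MRP (SML slope) = (11.19% − 4.01%) / (1.95 − 0.47) = 7.18% / 1.48 = 4.8514%
R_f (intercept) = 4.01% − 0.47 × 4.8514% = 1.7298%
E(R_Renshaw) = R_f + β × MRP = 1.7298% + 1.83 × 4.8514% = 10.61%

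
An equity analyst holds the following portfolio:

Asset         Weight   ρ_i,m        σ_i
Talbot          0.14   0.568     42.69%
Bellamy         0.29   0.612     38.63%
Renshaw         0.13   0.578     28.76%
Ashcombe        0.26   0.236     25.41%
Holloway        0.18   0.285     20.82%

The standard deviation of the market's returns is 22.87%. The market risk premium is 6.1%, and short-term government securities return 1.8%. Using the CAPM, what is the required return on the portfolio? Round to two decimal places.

5.81%

β_Talbot = 0.568 × 42.69% / 22.87% = 1.0603
β_Bellamy = 0.612 × 38.63% / 22.87% = 1.0337
β_Renshaw = 0.578 × 28.76% / 22.87% = 0.7269
β_Ashcombe = 0.236 × 25.41% / 22.87% = 0.2622
β_Holloway = 0.285 × 20.82% / 22.87% = 0.2595
β_P = Σ w_i β_i = 0.14×1.0603 + 0.29×1.0337 + 0.13×0.7269 + 0.26×0.2622 + 0.18×0.2595 = 0.6576
E(R_P) = R_f + β_P × MRP = 1.8% + 0.6576 × 6.1% = 5.81%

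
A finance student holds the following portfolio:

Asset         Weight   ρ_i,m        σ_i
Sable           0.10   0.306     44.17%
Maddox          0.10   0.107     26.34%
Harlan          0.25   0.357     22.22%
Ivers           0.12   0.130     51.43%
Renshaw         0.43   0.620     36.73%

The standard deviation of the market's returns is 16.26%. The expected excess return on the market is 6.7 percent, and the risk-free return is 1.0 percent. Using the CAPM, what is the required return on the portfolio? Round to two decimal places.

β_Sable = 0.306 × 44.17% / 16.26% = 0.8312
β_Maddox = 0.107 × 26.34% / 16.26% = 0.1733
β_Harlan = 0.357 × 22.22% / 16.26% = 0.4879
β_Ivers = 0.130 × 51.43% / 16.26% = 0.4112
β_Renshaw = 0.620 × 36.73% / 16.26% = 1.4005
β_P = Σ w_i β_i = 0.10×0.8312 + 0.10×0.1733 + 0.25×0.4879 + 0.12×0.4112 + 0.43×1.4005 = 0.8740
E(R_P) = R_f + β_P × MRP = 1.0% + 0.8740 × 6.7% = 6.86%

6.86%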